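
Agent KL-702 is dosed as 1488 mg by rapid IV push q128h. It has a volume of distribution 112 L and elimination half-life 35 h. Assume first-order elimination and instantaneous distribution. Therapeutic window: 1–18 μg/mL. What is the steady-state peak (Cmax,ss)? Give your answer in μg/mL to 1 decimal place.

τ/t½ = 128/35 ≈ 3.6571, so fraction remaining f = (1/2)^(128/35) ≈ 0.0793.
Accumulation ratio R = 1/(1 − f) ≈ 1/0.9207 ≈ 1.0861.
Each bolus raises the concentration by D/Vd = 1488/112 ≈ 13.286 μg/mL.
Steady-state peak Cmax,ss = C₀·R ≈ 13.286 × 1.0861 ≈ 14.430 μg/mL.
Peak 14.4 μg/mL vs MTC 18 μg/mL: below toxic threshold.

14.4 μg/mL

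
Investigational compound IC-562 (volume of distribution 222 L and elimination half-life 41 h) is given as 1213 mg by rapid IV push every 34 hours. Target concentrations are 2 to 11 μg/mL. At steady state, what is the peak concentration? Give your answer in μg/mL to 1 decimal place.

12.5 μg/mL

τ/t½ = 34/41 ≈ 0.82927, so fraction remaining f = (1/2)^(34/41) ≈ 0.5628.
Accumulation ratio R = 1/(1 − f) ≈ 1/0.4372 ≈ 2.2873.
Each bolus raises the concentration by D/Vd = 1213/222 ≈ 5.464 μg/mL.
Steady-state peak Cmax,ss = C₀·R ≈ 5.464 × 2.2873 ≈ 12.498 μg/mL.
Peak 12.5 μg/mL vs MTC 11 μg/mL: exceeds toxic threshold.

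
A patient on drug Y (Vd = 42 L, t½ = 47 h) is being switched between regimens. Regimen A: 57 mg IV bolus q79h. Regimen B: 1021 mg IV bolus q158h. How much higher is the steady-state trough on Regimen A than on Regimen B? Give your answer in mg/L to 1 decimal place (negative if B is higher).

Regimen A: f = (1/2)^(79/47) ≈ 0.3119; Cmin,ss = (57/42)·f/(1−f) ≈ 0.615 mg/L.
Regimen B: f = (1/2)^(158/47) ≈ 0.0973; Cmin,ss = (1021/42)·f/(1−f) ≈ 2.620 mg/L.
Difference ≈ 0.615 − 2.620 ≈ -2.005 mg/L.

-2.0 mg/L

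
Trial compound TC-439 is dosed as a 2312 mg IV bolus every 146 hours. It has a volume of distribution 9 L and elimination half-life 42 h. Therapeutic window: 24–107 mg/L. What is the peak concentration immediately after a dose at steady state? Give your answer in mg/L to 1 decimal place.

282.3 mg/L

k = ln2/t½ = ln2/42 ≈ 0.016504 h⁻¹; fraction remaining f = e^(−kτ) = e^(−0.016504×146) ≈ 0.0899.
Accumulation ratio R = 1/(1 − f) ≈ 1/0.9101 ≈ 1.0988.
Single-dose peak C₀ = D/Vd = 2312/9 ≈ 256.889 mg/L.
Steady-state peak Cmax,ss = C₀·R ≈ 256.889 × 1.0988 ≈ 282.270 mg/L.
Peak 282.3 mg/L vs MTC 107 mg/L: exceeds toxic threshold.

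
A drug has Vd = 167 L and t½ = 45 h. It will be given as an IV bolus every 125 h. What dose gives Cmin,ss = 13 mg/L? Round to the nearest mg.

12718 mg

τ/t½ = 125/45 ≈ 2.7778, so f = (1/2)^(125/45) ≈ 0.145816.
Cmin,ss = (D/Vd)·f/(1−f), so D = Cmin,ss·Vd·(1−f)/f.
D = 13 × 167 × (1−f)/f ≈ 13 × 167 × 5.85796 ≈ 12717.63 mg.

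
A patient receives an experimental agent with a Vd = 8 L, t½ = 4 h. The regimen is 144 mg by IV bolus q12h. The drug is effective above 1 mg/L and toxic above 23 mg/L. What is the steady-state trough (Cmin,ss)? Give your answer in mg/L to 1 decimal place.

τ = 12 h = 3 half-lives, so f = (1/2)^3 = 0.125.
At steady state, R = 1/(1 − 0.125) = 8/7.
Single-dose peak C₀ = D/Vd = 144/8 = 18 mg/L.
Steady-state peak Cmax,ss = C₀·R = 18 × 8/7 ≈ 20.571 mg/L.
Steady-state trough Cmin,ss = Cmax,ss·f ≈ 20.571 × 0.125 ≈ 2.571 mg/L.
Trough 2.6 mg/L vs MEC 1 mg/L: adequate.

2.6 mg/L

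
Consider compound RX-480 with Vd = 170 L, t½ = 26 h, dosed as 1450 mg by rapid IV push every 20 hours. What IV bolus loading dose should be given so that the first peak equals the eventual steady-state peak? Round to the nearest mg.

f = (1/2)^(20/26) ≈ 0.586730; accumulation ratio R = 1/(1−f) ≈ 2.41973.
Loading dose to hit Cmax,ss on first dose: D_load = D_maint·R ≈ 1450 × 2.41973 ≈ 3508.61 mg.

3509 mg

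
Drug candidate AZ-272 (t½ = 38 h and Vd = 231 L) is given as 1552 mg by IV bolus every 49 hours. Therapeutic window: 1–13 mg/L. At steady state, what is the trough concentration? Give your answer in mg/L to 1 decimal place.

4.7 mg/L

τ/t½ = 49/38 ≈ 1.2895, so fraction remaining f = (1/2)^(49/38) ≈ 0.4091.
Single-dose peak C₀ = D/Vd = 1552/231 ≈ 6.719 mg/L.
Steady-state trough Cmin,ss = C₀·f/(1−f) ≈ 6.719 × 0.4091/0.5909 ≈ 4.652 mg/L.
Trough 4.7 mg/L vs MEC 1 mg/L: adequate.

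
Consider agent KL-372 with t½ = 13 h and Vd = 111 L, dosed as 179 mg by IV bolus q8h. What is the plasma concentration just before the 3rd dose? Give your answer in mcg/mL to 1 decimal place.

1.7 mcg/mL

f = (1/2)^(τ/t½) = (1/2)^(8/13) ≈ 0.6528.
C₀ = D/Vd = 179/111 ≈ 1.613 mcg/mL.
Before the 3rd dose, 2 doses have been given. Superposition: Cmin = C₀·(f + f²).
≈ 1.613 × (0.6528 + 0.4261) ≈ 1.613 × 1.0789 ≈ 1.740 mcg/mL.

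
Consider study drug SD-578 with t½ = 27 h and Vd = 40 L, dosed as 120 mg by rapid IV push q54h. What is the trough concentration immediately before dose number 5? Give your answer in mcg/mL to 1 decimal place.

1.0 mcg/mL

f = (1/2)^(τ/t½) = (1/2)^(54/27) ≈ 0.2500.
C₀ = D/Vd = 120/40 ≈ 3.000 mcg/mL.
Before the 5th dose, 4 doses have been given. Superposition: Cmin = C₀·(f + f² + … + f^4).
≈ 3.000 × (0.2500 + 0.0625 + 0.0156 + 0.0039) ≈ 3.000 × 0.3320 ≈ 0.996 mcg/mL.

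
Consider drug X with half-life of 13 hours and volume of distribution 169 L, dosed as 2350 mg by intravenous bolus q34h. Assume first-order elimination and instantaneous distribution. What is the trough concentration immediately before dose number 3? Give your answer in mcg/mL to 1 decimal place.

2.6 mcg/mL

f = (1/2)^(τ/t½) = (1/2)^(34/13) ≈ 0.1632.
C₀ = D/Vd = 2350/169 ≈ 13.905 mcg/mL.
Before the 3rd dose, 2 doses have been given. Superposition: Cmin = C₀·(f + f²).
≈ 13.905 × (0.1632 + 0.0266) ≈ 13.905 × 0.1898 ≈ 2.639 mcg/mL.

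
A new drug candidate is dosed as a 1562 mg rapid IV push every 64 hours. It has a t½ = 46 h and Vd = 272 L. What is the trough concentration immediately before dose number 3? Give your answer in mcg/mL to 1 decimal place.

f = (1/2)^(τ/t½) = (1/2)^(64/46) ≈ 0.3812.
C₀ = D/Vd = 1562/272 ≈ 5.743 mcg/mL.
Before the 3rd dose, 2 doses have been given. Superposition: Cmin = C₀·(f + f²).
≈ 5.743 × (0.3812 + 0.1453) ≈ 5.743 × 0.5265 ≈ 3.024 mcg/mL.

3.0 mcg/mL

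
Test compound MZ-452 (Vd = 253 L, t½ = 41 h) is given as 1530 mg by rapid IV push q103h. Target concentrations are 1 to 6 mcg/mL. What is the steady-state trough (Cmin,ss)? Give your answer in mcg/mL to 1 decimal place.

1.3 mcg/mL

τ/t½ = 103/41 ≈ 2.5122, so fraction remaining f = (1/2)^(103/41) ≈ 0.1753.
At steady state, accumulation factor R = 1/(1 − e^(−kτ)) ≈ 1.2126.
Each bolus raises the concentration by D/Vd = 1530/253 ≈ 6.047 mcg/mL.
Cmax,ss = C₀/(1 − f) ≈ 6.047/0.8247 ≈ 7.332 mcg/mL.
One interval later, Cmin,ss = Cmax,ss·e^(−kτ) ≈ 7.332 × 0.1753 ≈ 1.285 mcg/mL.
Trough 1.3 mcg/mL vs MEC 1 mcg/mL: adequate.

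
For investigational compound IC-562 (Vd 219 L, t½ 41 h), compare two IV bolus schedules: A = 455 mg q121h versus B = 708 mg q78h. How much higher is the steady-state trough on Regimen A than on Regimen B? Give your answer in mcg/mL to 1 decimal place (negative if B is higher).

Regimen A: f = (1/2)^(121/41) ≈ 0.1293; Cmin,ss = (455/219)·f/(1−f) ≈ 0.309 mcg/mL.
Regimen B: f = (1/2)^(78/41) ≈ 0.2675; Cmin,ss = (708/219)·f/(1−f) ≈ 1.181 mcg/mL.
Difference ≈ 0.309 − 1.181 ≈ -0.872 mcg/mL.

-0.9 mcg/mL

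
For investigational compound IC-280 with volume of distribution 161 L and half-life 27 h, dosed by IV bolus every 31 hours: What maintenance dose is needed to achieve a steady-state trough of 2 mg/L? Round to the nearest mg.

392 mg

τ/t½ = 31/27 ≈ 1.1481, so f = (1/2)^(31/27) ≈ 0.451204.
Cmin,ss = (D/Vd)·f/(1−f), so D = Cmin,ss·Vd·(1−f)/f.
D = 2 × 161 × (1−f)/f ≈ 2 × 161 × 1.21629 ≈ 391.65 mg.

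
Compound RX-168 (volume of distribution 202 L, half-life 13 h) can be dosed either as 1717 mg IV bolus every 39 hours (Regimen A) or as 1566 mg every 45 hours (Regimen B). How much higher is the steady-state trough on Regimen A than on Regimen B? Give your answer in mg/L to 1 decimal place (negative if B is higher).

0.4 mg/L

Regimen A: f = (1/2)^(39/13) ≈ 0.1250; Cmin,ss = (1717/202)·f/(1−f) ≈ 1.214 mg/L.
Regimen B: f = (1/2)^(45/13) ≈ 0.0908; Cmin,ss = (1566/202)·f/(1−f) ≈ 0.774 mg/L.
Difference ≈ 1.214 − 0.774 ≈ 0.440 mg/L.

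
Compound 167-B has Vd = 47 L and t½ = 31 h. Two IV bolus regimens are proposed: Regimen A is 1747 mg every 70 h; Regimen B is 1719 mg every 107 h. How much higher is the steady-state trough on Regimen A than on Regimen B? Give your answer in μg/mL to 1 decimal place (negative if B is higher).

6.1 μg/mL

Regimen A: f = (1/2)^(70/31) ≈ 0.2091; Cmin,ss = (1747/47)·f/(1−f) ≈ 9.827 μg/mL.
Regimen B: f = (1/2)^(107/31) ≈ 0.0914; Cmin,ss = (1719/47)·f/(1−f) ≈ 3.679 μg/mL.
Difference ≈ 9.827 − 3.679 ≈ 6.148 μg/mL.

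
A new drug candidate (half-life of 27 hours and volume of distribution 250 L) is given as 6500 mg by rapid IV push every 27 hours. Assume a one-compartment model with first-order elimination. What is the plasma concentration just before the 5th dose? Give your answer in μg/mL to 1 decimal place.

f = (1/2)^(τ/t½) = (1/2)^(27/27) ≈ 0.5000.
C₀ = D/Vd = 6500/250 ≈ 26.000 μg/mL.
Before the 5th dose, 4 doses have been given. Superposition: Cmin = C₀·(f + f² + … + f^4).
≈ 26.000 × (0.5000 + 0.2500 + 0.1250 + 0.0625) ≈ 26.000 × 0.9375 ≈ 24.375 μg/mL.

24.4 μg/mL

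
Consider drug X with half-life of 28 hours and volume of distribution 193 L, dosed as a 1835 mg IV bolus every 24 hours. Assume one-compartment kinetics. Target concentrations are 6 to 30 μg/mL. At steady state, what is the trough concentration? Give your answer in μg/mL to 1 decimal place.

k = ln2/t½ = ln2/28 ≈ 0.024755 h⁻¹; fraction remaining f = e^(−kτ) = e^(−0.024755×24) ≈ 0.5520.
Accumulation ratio R = 1/(1 − f) ≈ 1/0.4480 ≈ 2.2321.
Each bolus raises the concentration by D/Vd = 1835/193 ≈ 9.508 μg/mL.
Steady-state peak Cmax,ss = C₀·R ≈ 9.508 × 2.2321 ≈ 21.223 μg/mL.
One interval later, Cmin,ss = Cmax,ss·e^(−kτ) ≈ 21.223 × 0.5520 ≈ 11.715 μg/mL.
Trough 11.7 μg/mL vs MEC 6 μg/mL: adequate.

11.7 μg/mL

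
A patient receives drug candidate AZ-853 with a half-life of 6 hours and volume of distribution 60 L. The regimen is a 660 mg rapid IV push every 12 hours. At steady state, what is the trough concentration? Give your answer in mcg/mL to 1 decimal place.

3.7 mcg/mL

The dosing interval is 2 half-lives, so f = 2^(−2) = 0.25.
Accumulation ratio R = 1/(1 − f) = 1/0.75 = 4/3.
Single-dose peak C₀ = D/Vd = 660/60 = 11 mcg/mL.
Steady-state peak Cmax,ss = C₀·R = 11 × 4/3 ≈ 14.667 mcg/mL.
Steady-state trough Cmin,ss = Cmax,ss·f ≈ 14.667 × 0.25 ≈ 3.667 mcg/mL.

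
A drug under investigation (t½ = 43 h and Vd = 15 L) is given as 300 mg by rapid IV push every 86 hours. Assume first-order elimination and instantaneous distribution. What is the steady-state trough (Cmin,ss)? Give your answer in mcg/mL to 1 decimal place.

6.7 mcg/mL

τ = 86 h = 2 half-lives, so f = (1/2)^2 = 0.25.
Accumulation ratio R = 1/(1 − f) = 1/0.75 = 4/3.
Single-dose peak C₀ = D/Vd = 300/15 = 20 mcg/mL.
Steady-state peak Cmax,ss = C₀·R = 20 × 4/3 ≈ 26.667 mcg/mL.
Steady-state trough Cmin,ss = Cmax,ss·f ≈ 26.667 × 0.25 ≈ 6.667 mcg/mL.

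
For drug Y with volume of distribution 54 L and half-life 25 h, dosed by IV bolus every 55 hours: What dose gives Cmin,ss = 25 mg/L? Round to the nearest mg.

τ/t½ = 55/25 ≈ 2.2, so f = (1/2)^(55/25) ≈ 0.217638.
Cmin,ss = (D/Vd)·f/(1−f), so D = Cmin,ss·Vd·(1−f)/f.
D = 25 × 54 × (1−f)/f ≈ 25 × 54 × 3.59479 ≈ 4852.97 mg.

4853 mg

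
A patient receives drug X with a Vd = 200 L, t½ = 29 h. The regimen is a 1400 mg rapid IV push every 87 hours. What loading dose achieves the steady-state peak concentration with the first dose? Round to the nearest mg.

f = (1/2)^(87/29) ≈ 0.125000; accumulation ratio R = 1/(1−f) ≈ 1.14286.
Loading dose to hit Cmax,ss on first dose: D_load = D_maint·R ≈ 1400 × 1.14286 ≈ 1600.00 mg.

1600 mg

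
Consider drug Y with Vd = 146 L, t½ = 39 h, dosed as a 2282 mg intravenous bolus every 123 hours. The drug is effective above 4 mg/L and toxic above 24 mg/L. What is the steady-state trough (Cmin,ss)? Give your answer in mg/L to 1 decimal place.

2.0 mg/L

τ/t½ = 123/39 ≈ 3.1538, so fraction remaining f = (1/2)^(123/39) ≈ 0.1124.
Accumulation ratio R = 1/(1 − f) ≈ 1/0.8876 ≈ 1.1266.
Single-dose peak C₀ = D/Vd = 2282/146 ≈ 15.630 mg/L.
Cmax,ss = C₀/(1 − f) ≈ 15.630/0.8876 ≈ 17.609 mg/L.
One interval later, Cmin,ss = Cmax,ss·e^(−kτ) ≈ 17.609 × 0.1124 ≈ 1.979 mg/L.
Trough 2.0 mg/L vs MEC 4 mg/L: subtherapeutic.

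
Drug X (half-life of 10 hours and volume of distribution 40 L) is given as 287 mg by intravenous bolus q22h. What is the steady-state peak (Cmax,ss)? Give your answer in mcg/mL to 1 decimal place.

Over one 22-h interval, 22/10 ≈ 2.2 half-lives elapse, leaving f ≈ 0.2176 of each dose.
Accumulation ratio R = 1/(1 − f) ≈ 1/0.7824 ≈ 1.2781.
Each bolus raises the concentration by D/Vd = 287/40 ≈ 7.175 mcg/mL.
Cmax,ss = C₀/(1 − f) ≈ 7.175/0.7824 ≈ 9.171 mcg/mL.

9.2 mcg/mL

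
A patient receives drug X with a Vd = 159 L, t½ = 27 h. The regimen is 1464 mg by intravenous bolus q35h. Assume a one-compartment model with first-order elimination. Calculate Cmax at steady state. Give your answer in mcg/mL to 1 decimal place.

k = ln2/t½ = ln2/27 ≈ 0.025672 h⁻¹; fraction remaining f = e^(−kτ) = e^(−0.025672×35) ≈ 0.4072.
Accumulation ratio R = 1/(1 − f) ≈ 1/0.5928 ≈ 1.6869.
Single-dose peak C₀ = D/Vd = 1464/159 ≈ 9.208 mcg/mL.
Steady-state peak Cmax,ss = C₀·R ≈ 9.208 × 1.6869 ≈ 15.533 mcg/mL.

15.5 mcg/mL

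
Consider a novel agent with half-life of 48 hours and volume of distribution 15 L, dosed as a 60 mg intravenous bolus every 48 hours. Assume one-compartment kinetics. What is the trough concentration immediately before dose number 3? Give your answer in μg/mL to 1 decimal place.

f = (1/2)^(τ/t½) = (1/2)^(48/48) ≈ 0.5000.
C₀ = D/Vd = 60/15 ≈ 4.000 μg/mL.
Before the 3rd dose, 2 doses have been given. Superposition: Cmin = C₀·(f + f²).
≈ 4.000 × (0.5000 + 0.2500) ≈ 4.000 × 0.7500 ≈ 3.000 μg/mL.

3.0 μg/mL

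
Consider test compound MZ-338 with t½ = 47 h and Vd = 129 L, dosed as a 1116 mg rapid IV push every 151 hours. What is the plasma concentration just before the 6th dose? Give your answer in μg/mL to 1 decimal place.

f = (1/2)^(τ/t½) = (1/2)^(151/47) ≈ 0.1079.
C₀ = D/Vd = 1116/129 ≈ 8.651 μg/mL.
Before the 6th dose, 5 doses have been given. Superposition: Cmin = C₀·(f + f² + … + f^5).
≈ 8.651 × (0.1079 + 0.0116 + 0.0013 + 0.0001 + 0.0000) ≈ 8.651 × 0.1209 ≈ 1.046 μg/mL.

1.0 μg/mL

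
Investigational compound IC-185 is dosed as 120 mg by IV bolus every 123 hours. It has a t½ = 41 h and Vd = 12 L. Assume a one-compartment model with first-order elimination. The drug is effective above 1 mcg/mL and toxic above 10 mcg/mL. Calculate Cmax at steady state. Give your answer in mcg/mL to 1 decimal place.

The dosing interval is 3 half-lives, so f = 2^(−3) = 0.125.
Accumulation ratio R = 1/(1 − f) = 1/0.875 = 8/7.
Single-dose peak C₀ = D/Vd = 120/12 = 10 mcg/mL.
Steady-state peak Cmax,ss = C₀·R = 10 × 8/7 ≈ 11.429 mcg/mL.
Peak 11.4 mcg/mL vs MTC 10 mcg/mL: exceeds toxic threshold.

11.4 mcg/mL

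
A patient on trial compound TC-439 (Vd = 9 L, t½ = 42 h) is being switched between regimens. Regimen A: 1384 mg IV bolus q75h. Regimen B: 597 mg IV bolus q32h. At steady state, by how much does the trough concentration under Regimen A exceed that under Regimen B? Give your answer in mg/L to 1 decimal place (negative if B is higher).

Regimen A: f = (1/2)^(75/42) ≈ 0.2900; Cmin,ss = (1384/9)·f/(1−f) ≈ 62.811 mg/L.
Regimen B: f = (1/2)^(32/42) ≈ 0.5897; Cmin,ss = (597/9)·f/(1−f) ≈ 95.337 mg/L.
Difference ≈ 62.811 − 95.337 ≈ -32.526 mg/L.

-32.5 mg/L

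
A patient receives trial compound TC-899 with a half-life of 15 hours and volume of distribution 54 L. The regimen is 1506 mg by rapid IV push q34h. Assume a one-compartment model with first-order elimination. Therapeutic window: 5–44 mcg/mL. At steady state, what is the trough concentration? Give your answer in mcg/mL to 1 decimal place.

7.3 mcg/mL

Over one 34-h interval, 34/15 ≈ 2.2667 half-lives elapse, leaving f ≈ 0.2078 of each dose.
Each bolus raises the concentration by D/Vd = 1506/54 ≈ 27.889 mcg/mL.
Steady-state trough Cmin,ss = C₀·f/(1−f) ≈ 27.889 × 0.2078/0.7922 ≈ 7.315 mcg/mL.
Trough 7.3 mcg/mL vs MEC 5 mcg/mL: adequate.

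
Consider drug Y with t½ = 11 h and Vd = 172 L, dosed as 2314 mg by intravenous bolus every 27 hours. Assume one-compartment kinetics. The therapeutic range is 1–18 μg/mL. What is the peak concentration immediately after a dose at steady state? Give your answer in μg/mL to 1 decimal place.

Over one 27-h interval, 27/11 ≈ 2.4545 half-lives elapse, leaving f ≈ 0.1824 of each dose.
At steady state, accumulation factor R = 1/(1 − e^(−kτ)) ≈ 1.2231.
Each bolus raises the concentration by D/Vd = 2314/172 ≈ 13.453 μg/mL.
Steady-state peak Cmax,ss = C₀·R ≈ 13.453 × 1.2231 ≈ 16.454 μg/mL.
Peak 16.5 μg/mL vs MTC 18 μg/mL: below toxic threshold.

16.5 μg/mL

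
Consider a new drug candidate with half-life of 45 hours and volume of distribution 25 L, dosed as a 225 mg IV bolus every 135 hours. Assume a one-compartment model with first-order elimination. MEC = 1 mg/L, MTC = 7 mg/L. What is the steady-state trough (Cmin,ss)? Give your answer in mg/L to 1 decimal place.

1.3 mg/L

τ = 135 h = 3 half-lives, so f = (1/2)^3 = 0.125.
Accumulation ratio R = 1/(1 − f) = 1/0.875 = 8/7.
Single-dose peak C₀ = D/Vd = 225/25 = 9 mg/L.
Steady-state peak Cmax,ss = C₀·R = 9 × 8/7 ≈ 10.286 mg/L.
Steady-state trough Cmin,ss = Cmax,ss·f ≈ 10.286 × 0.125 ≈ 1.286 mg/L.
Trough 1.3 mg/L vs MEC 1 mg/L: adequate.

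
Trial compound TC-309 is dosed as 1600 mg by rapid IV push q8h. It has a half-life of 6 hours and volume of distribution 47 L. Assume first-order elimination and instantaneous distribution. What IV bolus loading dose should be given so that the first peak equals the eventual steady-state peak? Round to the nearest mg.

2653 mg

f = (1/2)^(8/6) ≈ 0.396850; accumulation ratio R = 1/(1−f) ≈ 1.65796.
Loading dose to hit Cmax,ss on first dose: D_load = D_maint·R ≈ 1600 × 1.65796 ≈ 2652.74 mg.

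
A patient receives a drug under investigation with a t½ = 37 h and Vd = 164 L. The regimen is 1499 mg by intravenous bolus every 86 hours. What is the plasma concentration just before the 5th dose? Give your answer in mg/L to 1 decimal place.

f = (1/2)^(τ/t½) = (1/2)^(86/37) ≈ 0.1997.
C₀ = D/Vd = 1499/164 ≈ 9.140 mg/L.
Before the 5th dose, 4 doses have been given. Superposition: Cmin = C₀·(f + f² + … + f^4).
≈ 9.140 × (0.1997 + 0.0399 + 0.0080 + 0.0016) ≈ 9.140 × 0.2492 ≈ 2.278 mg/L.

2.3 mg/L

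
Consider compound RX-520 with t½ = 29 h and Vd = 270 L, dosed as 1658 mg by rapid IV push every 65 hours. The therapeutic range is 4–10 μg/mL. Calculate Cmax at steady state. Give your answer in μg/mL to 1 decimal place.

7.8 μg/mL

Over one 65-h interval, 65/29 ≈ 2.2414 half-lives elapse, leaving f ≈ 0.2115 of each dose.
Accumulation ratio R = 1/(1 − f) ≈ 1/0.7885 ≈ 1.2682.
Each bolus raises the concentration by D/Vd = 1658/270 ≈ 6.141 μg/mL.
Cmax,ss = C₀/(1 − f) ≈ 6.141/0.7885 ≈ 7.788 μg/mL.
Peak 7.8 μg/mL vs MTC 10 μg/mL: below toxic threshold.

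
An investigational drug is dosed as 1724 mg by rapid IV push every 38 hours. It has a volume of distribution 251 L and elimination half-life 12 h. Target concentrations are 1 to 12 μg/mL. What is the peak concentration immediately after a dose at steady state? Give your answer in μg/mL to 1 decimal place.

7.7 μg/mL

τ/t½ = 38/12 ≈ 3.1667, so fraction remaining f = (1/2)^(38/12) ≈ 0.1114.
At steady state, accumulation factor R = 1/(1 − e^(−kτ)) ≈ 1.1254.
Single-dose peak C₀ = D/Vd = 1724/251 ≈ 6.869 μg/mL.
Steady-state peak Cmax,ss = C₀·R ≈ 6.869 × 1.1254 ≈ 7.730 μg/mL.
Peak 7.7 μg/mL vs MTC 12 μg/mL: below toxic threshold.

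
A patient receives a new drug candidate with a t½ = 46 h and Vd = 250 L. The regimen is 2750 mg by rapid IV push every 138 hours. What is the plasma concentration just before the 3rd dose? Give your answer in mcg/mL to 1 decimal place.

f = (1/2)^(τ/t½) = (1/2)^(138/46) ≈ 0.1250.
C₀ = D/Vd = 2750/250 ≈ 11.000 mcg/mL.
Before the 3rd dose, 2 doses have been given. Superposition: Cmin = C₀·(f + f²).
≈ 11.000 × (0.1250 + 0.0156) ≈ 11.000 × 0.1406 ≈ 1.547 mcg/mL.

1.5 mcg/mL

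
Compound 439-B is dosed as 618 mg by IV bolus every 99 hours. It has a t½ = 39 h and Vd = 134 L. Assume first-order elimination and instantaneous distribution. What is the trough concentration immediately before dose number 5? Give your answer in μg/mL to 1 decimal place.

1.0 μg/mL

f = (1/2)^(τ/t½) = (1/2)^(99/39) ≈ 0.1721.
C₀ = D/Vd = 618/134 ≈ 4.612 μg/mL.
Before the 5th dose, 4 doses have been given. Superposition: Cmin = C₀·(f + f² + … + f^4).
≈ 4.612 × (0.1721 + 0.0296 + 0.0051 + 0.0009) ≈ 4.612 × 0.2077 ≈ 0.958 μg/mL.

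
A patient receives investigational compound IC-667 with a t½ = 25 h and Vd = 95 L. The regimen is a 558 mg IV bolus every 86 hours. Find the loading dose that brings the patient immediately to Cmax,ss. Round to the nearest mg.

615 mg

f = (1/2)^(86/25) ≈ 0.092142; accumulation ratio R = 1/(1−f) ≈ 1.10149.
Loading dose to hit Cmax,ss on first dose: D_load = D_maint·R ≈ 558 × 1.10149 ≈ 614.63 mg.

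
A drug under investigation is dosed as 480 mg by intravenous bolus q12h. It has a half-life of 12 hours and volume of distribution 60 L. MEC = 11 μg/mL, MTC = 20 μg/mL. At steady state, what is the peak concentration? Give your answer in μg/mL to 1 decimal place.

16.0 μg/mL

τ = 12 h = 1 half-life, so f = (1/2)^1 = 0.5.
Accumulation ratio R = 1/(1 − f) = 1/0.5 = 2/1.
Single-dose peak C₀ = D/Vd = 480/60 = 8 μg/mL.
Steady-state peak Cmax,ss = C₀·R = 8 × 2/1 ≈ 16.000 μg/mL.
Peak 16.0 μg/mL vs MTC 20 μg/mL: below toxic threshold.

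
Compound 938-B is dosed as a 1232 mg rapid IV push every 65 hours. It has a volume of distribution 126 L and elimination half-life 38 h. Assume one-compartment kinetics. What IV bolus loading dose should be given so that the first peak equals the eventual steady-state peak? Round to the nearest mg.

1774 mg

f = (1/2)^(65/38) ≈ 0.305549; accumulation ratio R = 1/(1−f) ≈ 1.43999.
Loading dose to hit Cmax,ss on first dose: D_load = D_maint·R ≈ 1232 × 1.43999 ≈ 1774.07 mg.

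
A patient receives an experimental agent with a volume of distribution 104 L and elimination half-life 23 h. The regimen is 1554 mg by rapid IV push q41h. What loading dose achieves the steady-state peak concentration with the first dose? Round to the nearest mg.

f = (1/2)^(41/23) ≈ 0.290657; accumulation ratio R = 1/(1−f) ≈ 1.40976.
Loading dose to hit Cmax,ss on first dose: D_load = D_maint·R ≈ 1554 × 1.40976 ≈ 2190.77 mg.

2191 mg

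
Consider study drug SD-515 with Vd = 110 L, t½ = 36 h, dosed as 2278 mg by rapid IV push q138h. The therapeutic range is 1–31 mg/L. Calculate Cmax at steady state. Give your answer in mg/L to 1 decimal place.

k = ln2/t½ = ln2/36 ≈ 0.019254 h⁻¹; fraction remaining f = e^(−kτ) = e^(−0.019254×138) ≈ 0.0702.
At steady state, accumulation factor R = 1/(1 − e^(−kτ)) ≈ 1.0755.
Each bolus raises the concentration by D/Vd = 2278/110 ≈ 20.709 mg/L.
Cmax,ss = C₀/(1 − f) ≈ 20.709/0.9298 ≈ 22.273 mg/L.
Peak 22.3 mg/L vs MTC 31 mg/L: below toxic threshold.

22.3 mg/L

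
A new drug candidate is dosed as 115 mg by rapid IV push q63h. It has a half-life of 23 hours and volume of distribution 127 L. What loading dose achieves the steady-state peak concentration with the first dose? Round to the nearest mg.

f = (1/2)^(63/23) ≈ 0.149775; accumulation ratio R = 1/(1−f) ≈ 1.17616.
Loading dose to hit Cmax,ss on first dose: D_load = D_maint·R ≈ 115 × 1.17616 ≈ 135.26 mg.

135 mg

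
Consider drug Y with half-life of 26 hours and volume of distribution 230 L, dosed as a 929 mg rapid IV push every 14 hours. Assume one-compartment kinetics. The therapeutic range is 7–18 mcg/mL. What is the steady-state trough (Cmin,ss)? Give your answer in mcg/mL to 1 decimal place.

8.9 mcg/mL

τ/t½ = 14/26 ≈ 0.53846, so fraction remaining f = (1/2)^(14/26) ≈ 0.6885.
Accumulation ratio R = 1/(1 − f) ≈ 1/0.3115 ≈ 3.2103.
Single-dose peak C₀ = D/Vd = 929/230 ≈ 4.039 mcg/mL.
Cmax,ss = C₀/(1 − f) ≈ 4.039/0.3115 ≈ 12.966 mcg/mL.
One interval later, Cmin,ss = Cmax,ss·e^(−kτ) ≈ 12.966 × 0.6885 ≈ 8.927 mcg/mL.
Trough 8.9 mcg/mL vs MEC 7 mcg/mL: adequate.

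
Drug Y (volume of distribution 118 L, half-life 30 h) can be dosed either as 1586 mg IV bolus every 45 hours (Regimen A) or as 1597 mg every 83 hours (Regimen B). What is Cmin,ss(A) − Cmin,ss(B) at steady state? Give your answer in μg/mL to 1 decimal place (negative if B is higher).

5.0 μg/mL

Regimen A: f = (1/2)^(45/30) ≈ 0.3536; Cmin,ss = (1586/118)·f/(1−f) ≈ 7.352 μg/mL.
Regimen B: f = (1/2)^(83/30) ≈ 0.1469; Cmin,ss = (1597/118)·f/(1−f) ≈ 2.330 μg/mL.
Difference ≈ 7.352 − 2.330 ≈ 5.022 μg/mL.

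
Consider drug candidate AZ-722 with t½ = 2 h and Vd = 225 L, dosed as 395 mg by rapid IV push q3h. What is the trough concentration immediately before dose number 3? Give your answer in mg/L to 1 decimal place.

f = (1/2)^(τ/t½) = (1/2)^(3/2) ≈ 0.3536.
C₀ = D/Vd = 395/225 ≈ 1.756 mg/L.
Before the 3rd dose, 2 doses have been given. Superposition: Cmin = C₀·(f + f²).
≈ 1.756 × (0.3536 + 0.1250) ≈ 1.756 × 0.4786 ≈ 0.840 mg/L.

0.8 mg/L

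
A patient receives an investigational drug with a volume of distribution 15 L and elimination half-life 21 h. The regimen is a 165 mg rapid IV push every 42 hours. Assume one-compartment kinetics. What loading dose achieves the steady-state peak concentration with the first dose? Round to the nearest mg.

220 mg

f = (1/2)^(42/21) ≈ 0.250000; accumulation ratio R = 1/(1−f) ≈ 1.33333.
Loading dose to hit Cmax,ss on first dose: D_load = D_maint·R ≈ 165 × 1.33333 ≈ 220.00 mg.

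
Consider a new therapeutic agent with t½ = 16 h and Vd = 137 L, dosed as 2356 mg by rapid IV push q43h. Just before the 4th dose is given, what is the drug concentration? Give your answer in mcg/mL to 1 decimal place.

3.1 mcg/mL

f = (1/2)^(τ/t½) = (1/2)^(43/16) ≈ 0.1552.
C₀ = D/Vd = 2356/137 ≈ 17.197 mcg/mL.
Before the 4th dose, 3 doses have been given. Superposition: Cmin = C₀·(f + f² + … + f^3).
≈ 17.197 × (0.1552 + 0.0241 + 0.0037) ≈ 17.197 × 0.1830 ≈ 3.147 mcg/mL.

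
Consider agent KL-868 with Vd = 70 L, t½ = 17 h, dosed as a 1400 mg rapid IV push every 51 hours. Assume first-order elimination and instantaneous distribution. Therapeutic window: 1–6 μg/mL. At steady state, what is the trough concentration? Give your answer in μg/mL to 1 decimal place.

τ = 51 h = 3 half-lives, so f = (1/2)^3 = 0.125.
At steady state, R = 1/(1 − 0.125) = 8/7.
Single-dose peak C₀ = D/Vd = 1400/70 = 20 μg/mL.
Steady-state peak Cmax,ss = C₀·R = 20 × 8/7 ≈ 22.857 μg/mL.
Steady-state trough Cmin,ss = Cmax,ss·f ≈ 22.857 × 0.125 ≈ 2.857 μg/mL.
Trough 2.9 μg/mL vs MEC 1 μg/mL: adequate.

2.9 μg/mL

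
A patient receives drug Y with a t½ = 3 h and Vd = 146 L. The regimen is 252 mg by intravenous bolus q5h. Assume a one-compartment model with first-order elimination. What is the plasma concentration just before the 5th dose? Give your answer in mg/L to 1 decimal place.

f = (1/2)^(τ/t½) = (1/2)^(5/3) ≈ 0.3150.
C₀ = D/Vd = 252/146 ≈ 1.726 mg/L.
Before the 5th dose, 4 doses have been given. Superposition: Cmin = C₀·(f + f² + … + f^4).
≈ 1.726 × (0.3150 + 0.0992 + 0.0313 + 0.0098) ≈ 1.726 × 0.4553 ≈ 0.786 mg/L.

0.8 mg/L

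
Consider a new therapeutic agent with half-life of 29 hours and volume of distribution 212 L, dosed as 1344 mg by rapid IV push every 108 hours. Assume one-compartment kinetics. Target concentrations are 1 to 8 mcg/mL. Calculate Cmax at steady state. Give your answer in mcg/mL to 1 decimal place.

6.9 mcg/mL

k = ln2/t½ = ln2/29 ≈ 0.023902 h⁻¹; fraction remaining f = e^(−kτ) = e^(−0.023902×108) ≈ 0.0757.
At steady state, accumulation factor R = 1/(1 − e^(−kτ)) ≈ 1.0819.
Each bolus raises the concentration by D/Vd = 1344/212 ≈ 6.340 mcg/mL.
Cmax,ss = C₀/(1 − f) ≈ 6.340/0.9243 ≈ 6.859 mcg/mL.
Peak 6.9 mcg/mL vs MTC 8 mcg/mL: below toxic threshold.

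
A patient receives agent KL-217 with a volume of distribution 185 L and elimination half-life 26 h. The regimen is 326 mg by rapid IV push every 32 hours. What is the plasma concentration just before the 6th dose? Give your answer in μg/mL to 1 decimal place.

1.3 μg/mL

f = (1/2)^(τ/t½) = (1/2)^(32/26) ≈ 0.4261.
C₀ = D/Vd = 326/185 ≈ 1.762 μg/mL.
Before the 6th dose, 5 doses have been given. Superposition: Cmin = C₀·(f + f² + … + f^5).
≈ 1.762 × (0.4261 + 0.1816 + 0.0774 + 0.0330 + 0.0140) ≈ 1.762 × 0.7321 ≈ 1.290 μg/mL.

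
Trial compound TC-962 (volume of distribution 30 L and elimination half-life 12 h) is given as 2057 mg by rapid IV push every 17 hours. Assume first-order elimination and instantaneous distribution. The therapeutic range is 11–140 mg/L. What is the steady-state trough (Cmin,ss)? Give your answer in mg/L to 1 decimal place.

Over one 17-h interval, 17/12 ≈ 1.4167 half-lives elapse, leaving f ≈ 0.3746 of each dose.
Single-dose peak C₀ = D/Vd = 2057/30 ≈ 68.567 mg/L.
Steady-state trough Cmin,ss = C₀·f/(1−f) ≈ 68.567 × 0.3746/0.6254 ≈ 41.070 mg/L.
Trough 41.1 mg/L vs MEC 11 mg/L: adequate.

41.1 mg/L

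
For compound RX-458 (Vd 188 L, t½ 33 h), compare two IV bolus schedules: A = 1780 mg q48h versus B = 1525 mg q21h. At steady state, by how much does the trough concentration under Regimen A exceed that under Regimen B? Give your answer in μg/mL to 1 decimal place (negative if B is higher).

-9.2 μg/mL

Regimen A: f = (1/2)^(48/33) ≈ 0.3649; Cmin,ss = (1780/188)·f/(1−f) ≈ 5.440 μg/mL.
Regimen B: f = (1/2)^(21/33) ≈ 0.6433; Cmin,ss = (1525/188)·f/(1−f) ≈ 14.629 μg/mL.
Difference ≈ 5.440 − 14.629 ≈ -9.189 μg/mL.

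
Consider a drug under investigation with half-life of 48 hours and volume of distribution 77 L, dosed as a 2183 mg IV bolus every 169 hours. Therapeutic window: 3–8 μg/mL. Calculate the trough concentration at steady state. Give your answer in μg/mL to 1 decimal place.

τ/t½ = 169/48 ≈ 3.5208, so fraction remaining f = (1/2)^(169/48) ≈ 0.0871.
Accumulation ratio R = 1/(1 − f) ≈ 1/0.9129 ≈ 1.0954.
Single-dose peak C₀ = D/Vd = 2183/77 ≈ 28.351 μg/mL.
Cmax,ss = C₀/(1 − f) ≈ 28.351/0.9129 ≈ 31.056 μg/mL.
One interval later, Cmin,ss = Cmax,ss·e^(−kτ) ≈ 31.056 × 0.0871 ≈ 2.705 μg/mL.
Trough 2.7 μg/mL vs MEC 3 μg/mL: subtherapeutic.

2.7 μg/mL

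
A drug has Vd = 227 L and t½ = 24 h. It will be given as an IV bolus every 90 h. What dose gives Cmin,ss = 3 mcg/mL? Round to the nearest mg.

τ/t½ = 90/24 ≈ 3.75, so f = (1/2)^(90/24) ≈ 0.074325.
Cmin,ss = (D/Vd)·f/(1−f), so D = Cmin,ss·Vd·(1−f)/f.
D = 3 × 227 × (1−f)/f ≈ 3 × 227 × 12.45442 ≈ 8481.46 mg.

8481 mg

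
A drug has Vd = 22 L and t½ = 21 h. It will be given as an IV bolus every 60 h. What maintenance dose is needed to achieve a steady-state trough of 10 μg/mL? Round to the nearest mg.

1374 mg

τ/t½ = 60/21 ≈ 2.8571, so f = (1/2)^(60/21) ≈ 0.138011.
Cmin,ss = (D/Vd)·f/(1−f), so D = Cmin,ss·Vd·(1−f)/f.
D = 10 × 22 × (1−f)/f ≈ 10 × 22 × 6.24580 ≈ 1374.08 mg.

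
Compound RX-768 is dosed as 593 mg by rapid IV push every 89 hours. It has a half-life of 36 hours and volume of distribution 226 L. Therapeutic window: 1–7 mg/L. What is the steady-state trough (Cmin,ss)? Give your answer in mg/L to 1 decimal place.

k = ln2/t½ = ln2/36 ≈ 0.019254 h⁻¹; fraction remaining f = e^(−kτ) = e^(−0.019254×89) ≈ 0.1802.
Single-dose peak C₀ = D/Vd = 593/226 ≈ 2.624 mg/L.
Steady-state trough Cmin,ss = C₀·f/(1−f) ≈ 2.624 × 0.1802/0.8198 ≈ 0.577 mg/L.
Trough 0.6 mg/L vs MEC 1 mg/L: subtherapeutic.

0.6 mg/L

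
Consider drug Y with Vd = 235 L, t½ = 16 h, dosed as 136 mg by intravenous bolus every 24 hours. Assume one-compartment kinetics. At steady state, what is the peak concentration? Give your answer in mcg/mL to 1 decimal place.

Over one 24-h interval, 24/16 ≈ 1.5 half-lives elapse, leaving f ≈ 0.3536 of each dose.
At steady state, accumulation factor R = 1/(1 − e^(−kτ)) ≈ 1.5470.
Single-dose peak C₀ = D/Vd = 136/235 ≈ 0.579 mcg/mL.
Steady-state peak Cmax,ss = C₀·R ≈ 0.579 × 1.5470 ≈ 0.896 mcg/mL.

0.9 mcg/mL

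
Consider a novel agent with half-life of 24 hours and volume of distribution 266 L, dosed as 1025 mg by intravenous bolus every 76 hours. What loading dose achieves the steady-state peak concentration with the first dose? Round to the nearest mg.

1153 mg

f = (1/2)^(76/24) ≈ 0.111362; accumulation ratio R = 1/(1−f) ≈ 1.12532.
Loading dose to hit Cmax,ss on first dose: D_load = D_maint·R ≈ 1025 × 1.12532 ≈ 1153.45 mg.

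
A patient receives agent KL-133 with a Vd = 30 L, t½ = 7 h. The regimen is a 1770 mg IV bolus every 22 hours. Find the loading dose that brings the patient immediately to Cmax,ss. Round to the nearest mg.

f = (1/2)^(22/7) ≈ 0.113215; accumulation ratio R = 1/(1−f) ≈ 1.12767.
Loading dose to hit Cmax,ss on first dose: D_load = D_maint·R ≈ 1770 × 1.12767 ≈ 1995.98 mg.

1996 mg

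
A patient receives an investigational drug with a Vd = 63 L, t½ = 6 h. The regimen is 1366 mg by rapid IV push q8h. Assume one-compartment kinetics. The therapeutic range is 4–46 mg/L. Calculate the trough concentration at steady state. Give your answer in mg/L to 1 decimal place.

Over one 8-h interval, 8/6 ≈ 1.3333 half-lives elapse, leaving f ≈ 0.3969 of each dose.
At steady state, accumulation factor R = 1/(1 − e^(−kτ)) ≈ 1.6581.
Single-dose peak C₀ = D/Vd = 1366/63 ≈ 21.683 mg/L.
Steady-state peak Cmax,ss = C₀·R ≈ 21.683 × 1.6581 ≈ 35.953 mg/L.
Steady-state trough Cmin,ss = Cmax,ss·f ≈ 35.953 × 0.3969 ≈ 14.270 mg/L.
Trough 14.3 mg/L vs MEC 4 mg/L: adequate.

14.3 mg/L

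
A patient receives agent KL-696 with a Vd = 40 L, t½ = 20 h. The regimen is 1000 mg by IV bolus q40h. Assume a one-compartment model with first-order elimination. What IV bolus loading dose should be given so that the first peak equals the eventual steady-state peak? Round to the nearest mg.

1333 mg

f = (1/2)^(40/20) ≈ 0.250000; accumulation ratio R = 1/(1−f) ≈ 1.33333.
Loading dose to hit Cmax,ss on first dose: D_load = D_maint·R ≈ 1000 × 1.33333 ≈ 1333.33 mg.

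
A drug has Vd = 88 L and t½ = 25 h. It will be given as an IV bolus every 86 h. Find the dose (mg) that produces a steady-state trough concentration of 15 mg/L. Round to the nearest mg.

τ/t½ = 86/25 ≈ 3.44, so f = (1/2)^(86/25) ≈ 0.092142.
Cmin,ss = (D/Vd)·f/(1−f), so D = Cmin,ss·Vd·(1−f)/f.
D = 15 × 88 × (1−f)/f ≈ 15 × 88 × 9.85281 ≈ 13005.71 mg.

13006 mg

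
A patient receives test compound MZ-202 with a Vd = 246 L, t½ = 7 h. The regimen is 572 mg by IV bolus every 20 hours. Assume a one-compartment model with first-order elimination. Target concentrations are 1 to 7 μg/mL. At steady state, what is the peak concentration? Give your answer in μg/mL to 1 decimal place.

2.7 μg/mL

k = ln2/t½ = ln2/7 ≈ 0.099021 h⁻¹; fraction remaining f = e^(−kτ) = e^(−0.099021×20) ≈ 0.1380.
Accumulation ratio R = 1/(1 − f) ≈ 1/0.8620 ≈ 1.1601.
Single-dose peak C₀ = D/Vd = 572/246 ≈ 2.325 μg/mL.
Steady-state peak Cmax,ss = C₀·R ≈ 2.325 × 1.1601 ≈ 2.697 μg/mL.
Peak 2.7 μg/mL vs MTC 7 μg/mL: below toxic threshold.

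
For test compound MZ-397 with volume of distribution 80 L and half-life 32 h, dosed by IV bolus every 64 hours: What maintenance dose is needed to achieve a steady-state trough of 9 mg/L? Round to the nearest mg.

2160 mg

τ/t½ = 64/32 ≈ 2, so f = (1/2)^(64/32) ≈ 0.250000.
Cmin,ss = (D/Vd)·f/(1−f), so D = Cmin,ss·Vd·(1−f)/f.
D = 9 × 80 × (1−f)/f ≈ 9 × 80 × 3.00000 ≈ 2160.00 mg.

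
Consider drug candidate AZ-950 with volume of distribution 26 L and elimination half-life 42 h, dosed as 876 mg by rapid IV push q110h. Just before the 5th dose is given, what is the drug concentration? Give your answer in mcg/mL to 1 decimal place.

f = (1/2)^(τ/t½) = (1/2)^(110/42) ≈ 0.1628.
C₀ = D/Vd = 876/26 ≈ 33.692 mcg/mL.
Before the 5th dose, 4 doses have been given. Superposition: Cmin = C₀·(f + f² + … + f^4).
≈ 33.692 × (0.1628 + 0.0265 + 0.0043 + 0.0007) ≈ 33.692 × 0.1943 ≈ 6.546 mcg/mL.

6.5 mcg/mL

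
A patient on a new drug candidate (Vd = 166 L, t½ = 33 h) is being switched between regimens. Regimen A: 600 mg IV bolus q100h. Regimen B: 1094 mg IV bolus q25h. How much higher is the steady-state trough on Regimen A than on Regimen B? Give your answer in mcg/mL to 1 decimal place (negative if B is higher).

-9.0 mcg/mL

Regimen A: f = (1/2)^(100/33) ≈ 0.1224; Cmin,ss = (600/166)·f/(1−f) ≈ 0.504 mcg/mL.
Regimen B: f = (1/2)^(25/33) ≈ 0.5915; Cmin,ss = (1094/166)·f/(1−f) ≈ 9.543 mcg/mL.
Difference ≈ 0.504 − 9.543 ≈ -9.039 mcg/mL.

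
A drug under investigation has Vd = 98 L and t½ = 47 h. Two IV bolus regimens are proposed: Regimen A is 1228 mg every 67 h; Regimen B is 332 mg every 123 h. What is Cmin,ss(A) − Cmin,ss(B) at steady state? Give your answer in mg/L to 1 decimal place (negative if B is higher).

Regimen A: f = (1/2)^(67/47) ≈ 0.3723; Cmin,ss = (1228/98)·f/(1−f) ≈ 7.432 mg/L.
Regimen B: f = (1/2)^(123/47) ≈ 0.1630; Cmin,ss = (332/98)·f/(1−f) ≈ 0.660 mg/L.
Difference ≈ 7.432 − 0.660 ≈ 6.772 mg/L.

6.8 mg/L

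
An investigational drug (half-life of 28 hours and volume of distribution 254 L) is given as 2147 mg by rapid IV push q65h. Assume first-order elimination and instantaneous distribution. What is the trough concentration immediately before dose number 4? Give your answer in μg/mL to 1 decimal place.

f = (1/2)^(τ/t½) = (1/2)^(65/28) ≈ 0.2001.
C₀ = D/Vd = 2147/254 ≈ 8.453 μg/mL.
Before the 4th dose, 3 doses have been given. Superposition: Cmin = C₀·(f + f² + … + f^3).
≈ 8.453 × (0.2001 + 0.0400 + 0.0080) ≈ 8.453 × 0.2481 ≈ 2.097 μg/mL.

2.1 μg/mL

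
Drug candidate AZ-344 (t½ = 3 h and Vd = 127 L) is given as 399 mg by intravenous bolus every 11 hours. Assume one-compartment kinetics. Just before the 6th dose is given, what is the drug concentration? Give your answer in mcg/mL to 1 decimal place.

0.3 mcg/mL

f = (1/2)^(τ/t½) = (1/2)^(11/3) ≈ 0.0787.
C₀ = D/Vd = 399/127 ≈ 3.142 mcg/mL.
Before the 6th dose, 5 doses have been given. Superposition: Cmin = C₀·(f + f² + … + f^5).
≈ 3.142 × (0.0787 + 0.0062 + 0.0005 + 0.0000 + 0.0000) ≈ 3.142 × 0.0854 ≈ 0.268 mcg/mL.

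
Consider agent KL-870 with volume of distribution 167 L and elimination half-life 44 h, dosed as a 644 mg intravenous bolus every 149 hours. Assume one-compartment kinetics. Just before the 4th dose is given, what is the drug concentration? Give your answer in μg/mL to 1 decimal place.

f = (1/2)^(τ/t½) = (1/2)^(149/44) ≈ 0.0956.
C₀ = D/Vd = 644/167 ≈ 3.856 μg/mL.
Before the 4th dose, 3 doses have been given. Superposition: Cmin = C₀·(f + f² + … + f^3).
≈ 3.856 × (0.0956 + 0.0091 + 0.0009) ≈ 3.856 × 0.1056 ≈ 0.407 μg/mL.

0.4 μg/mL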